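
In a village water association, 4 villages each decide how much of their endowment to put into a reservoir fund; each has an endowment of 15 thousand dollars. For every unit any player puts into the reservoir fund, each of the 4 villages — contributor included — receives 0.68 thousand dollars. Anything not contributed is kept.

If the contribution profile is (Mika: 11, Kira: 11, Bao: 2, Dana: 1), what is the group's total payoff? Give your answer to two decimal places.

Total contributed: 11 + 11 + 2 + 1 = 25; total kept: 4 × 15 − 25 = 35.
The reservoir fund pays out 0.68 × 4 × 25 = 68.00 in aggregate.
Group total = 35 + 68.00 = 103.00.

103.00 thousand dollars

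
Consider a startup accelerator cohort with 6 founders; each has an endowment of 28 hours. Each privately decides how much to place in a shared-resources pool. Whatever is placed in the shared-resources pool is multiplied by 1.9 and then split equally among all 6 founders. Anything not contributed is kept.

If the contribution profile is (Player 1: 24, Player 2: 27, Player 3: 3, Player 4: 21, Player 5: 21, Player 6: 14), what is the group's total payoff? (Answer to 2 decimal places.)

Total contributed: 24 + 27 + 3 + 21 + 21 + 14 = 110; total kept: 6 × 28 − 110 = 58.
The shared-resources pool pays out 1.9 × 110 = 209.00 in aggregate.
Group total = 58 + 209.00 = 267.00.

267.00 hours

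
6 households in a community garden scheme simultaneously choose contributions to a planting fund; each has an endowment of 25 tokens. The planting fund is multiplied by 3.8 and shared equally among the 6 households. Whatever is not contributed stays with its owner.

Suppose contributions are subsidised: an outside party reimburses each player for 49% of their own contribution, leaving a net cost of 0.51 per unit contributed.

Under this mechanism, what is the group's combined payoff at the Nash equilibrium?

The effective private return per unit is now (3.8/6) / 0.51 = 1.2418 > 1, so every player's dominant strategy flips to full contribution.
At the Nash equilibrium everyone contributes 25. Group total payoff = 6 × (25 × 0.49 + 3.8 × 25) = 643.50.

643.50 tokens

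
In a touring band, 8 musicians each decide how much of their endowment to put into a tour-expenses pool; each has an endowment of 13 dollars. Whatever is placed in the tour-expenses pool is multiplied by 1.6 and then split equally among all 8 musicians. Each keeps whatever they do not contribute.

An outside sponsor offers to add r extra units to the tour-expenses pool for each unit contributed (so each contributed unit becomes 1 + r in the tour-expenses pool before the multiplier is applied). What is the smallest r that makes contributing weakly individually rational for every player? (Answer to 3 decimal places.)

With matching at rate r, one contributed unit becomes (1 + r) in the tour-expenses pool and returns 1.6 × (1 + r) / 8 to the contributor.
Setting this equal to 1: 1 + r = 8/1.6 = 5.0000.
So the minimum matching rate is r = 5.0000 − 1 = 4.000.

4.000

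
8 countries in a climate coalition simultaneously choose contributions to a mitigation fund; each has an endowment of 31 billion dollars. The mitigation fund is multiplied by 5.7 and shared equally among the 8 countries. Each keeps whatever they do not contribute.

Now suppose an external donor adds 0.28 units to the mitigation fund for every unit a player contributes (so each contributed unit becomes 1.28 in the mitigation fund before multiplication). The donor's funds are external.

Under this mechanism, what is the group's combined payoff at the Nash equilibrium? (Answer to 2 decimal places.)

248.00 billion dollars

With the mechanism, a contributed unit returns 5.7 × 1.28 / 8 = 0.9120 per unit of net cost — still below 1 — so contributing 0 remains dominant for every player.
At the Nash equilibrium no one contributes; group total payoff = 8 × 31 = 248.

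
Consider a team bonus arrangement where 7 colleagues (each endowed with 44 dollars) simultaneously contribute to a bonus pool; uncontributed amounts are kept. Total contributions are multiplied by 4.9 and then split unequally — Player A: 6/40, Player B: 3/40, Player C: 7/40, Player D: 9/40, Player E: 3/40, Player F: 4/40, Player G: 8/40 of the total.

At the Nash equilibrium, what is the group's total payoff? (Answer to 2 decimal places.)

479.60 dollars

A player with share s gets back 4.9·s per unit contributed, so full contribution is dominant for anyone with s > 1/4.9 = 0.2041 and zero contribution is dominant for anyone below.
Player D alone (share 9/40) is above the threshold, contributing 44; the remaining 6 contribute 0. Total contributed: 44.
The bonus pool pays out 4.9 × 44 = 215.60 in total (split across the unequal shares, but the aggregate is all that matters for the group sum).
The 6 free-riders keep 44 each, adding 264. Group total = 264 + 215.60 = 479.60.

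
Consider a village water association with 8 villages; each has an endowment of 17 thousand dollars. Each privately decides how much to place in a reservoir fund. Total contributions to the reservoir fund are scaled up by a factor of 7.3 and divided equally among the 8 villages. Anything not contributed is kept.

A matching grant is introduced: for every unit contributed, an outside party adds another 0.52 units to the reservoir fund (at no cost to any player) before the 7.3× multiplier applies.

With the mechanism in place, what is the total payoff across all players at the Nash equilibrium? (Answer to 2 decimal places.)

The effective private return per unit is now 7.3 × 1.52 / 8 = 1.3870 > 1, so every player's dominant strategy flips to full contribution.
At the Nash equilibrium everyone contributes 17. Group total payoff = 7.3 × 1.52 × 136 = 1509.06.

1509.06 thousand dollars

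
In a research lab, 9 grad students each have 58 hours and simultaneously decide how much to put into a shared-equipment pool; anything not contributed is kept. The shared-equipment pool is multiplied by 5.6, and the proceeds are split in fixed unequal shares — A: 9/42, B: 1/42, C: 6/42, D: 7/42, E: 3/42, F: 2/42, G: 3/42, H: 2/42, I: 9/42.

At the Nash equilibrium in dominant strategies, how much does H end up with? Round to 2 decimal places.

Each unit j contributes comes back to j as 5.6 × (j's share), so j prefers to contribute only if that share exceeds 1/5.6 = 0.1786; otherwise keeping the unit dominates.
A and I are above the threshold, contributing 58 each; the remaining 7 contribute 0. Total contributed: 116.
H keeps 58 and receives 5.6 × 116 × 2/42 = 30.93 from the shared-equipment pool, for a payoff of 88.93.

88.93 hours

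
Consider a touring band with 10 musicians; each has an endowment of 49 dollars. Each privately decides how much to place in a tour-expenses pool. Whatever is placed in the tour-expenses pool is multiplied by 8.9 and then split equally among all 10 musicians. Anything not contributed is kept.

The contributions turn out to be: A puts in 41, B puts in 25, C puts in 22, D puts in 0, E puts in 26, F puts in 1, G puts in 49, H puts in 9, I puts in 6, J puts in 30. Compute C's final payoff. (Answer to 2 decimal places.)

Total contributed: 41 + 25 + 22 + 0 + 26 + 1 + 49 + 9 + 6 + 30 = 209.
Each receives 8.9 × 209 / 10 = 186.01 from the tour-expenses pool.
C keeps 49 − 22 = 27, so C's payoff is 27 + 186.01 = 213.01.

213.01 dollars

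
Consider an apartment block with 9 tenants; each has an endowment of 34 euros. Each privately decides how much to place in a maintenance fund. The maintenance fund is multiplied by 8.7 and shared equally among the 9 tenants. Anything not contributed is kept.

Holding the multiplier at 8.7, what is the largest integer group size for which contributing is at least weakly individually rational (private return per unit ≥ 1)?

8

Private return per unit is 8.7/(group size), which is ≥ 1 whenever the group size is ≤ 8.7.
The largest such integer is 8.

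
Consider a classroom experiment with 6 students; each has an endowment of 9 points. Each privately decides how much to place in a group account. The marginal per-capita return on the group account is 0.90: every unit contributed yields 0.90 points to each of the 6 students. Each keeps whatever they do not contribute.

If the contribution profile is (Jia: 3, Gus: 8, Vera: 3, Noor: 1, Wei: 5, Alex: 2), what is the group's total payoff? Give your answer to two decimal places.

Total contributed: 3 + 8 + 3 + 1 + 5 + 2 = 22; total kept: 6 × 9 − 22 = 32.
The group account pays out 0.90 × 6 × 22 = 118.80 in aggregate.
Group total = 32 + 118.80 = 150.80.

150.80 points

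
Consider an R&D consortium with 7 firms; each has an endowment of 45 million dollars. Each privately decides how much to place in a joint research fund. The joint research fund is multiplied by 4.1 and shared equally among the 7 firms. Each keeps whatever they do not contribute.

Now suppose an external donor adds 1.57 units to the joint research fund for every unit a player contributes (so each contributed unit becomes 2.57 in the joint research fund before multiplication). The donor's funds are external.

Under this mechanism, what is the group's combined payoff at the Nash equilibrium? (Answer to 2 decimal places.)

The effective private return per unit is now 4.1 × 2.57 / 7 = 1.5053 > 1, so every player's dominant strategy flips to full contribution.
So the Nash equilibrium is full contribution by all 7; the group earns 4.1 × 2.57 × 315 = 3319.16.

3319.16 million dollars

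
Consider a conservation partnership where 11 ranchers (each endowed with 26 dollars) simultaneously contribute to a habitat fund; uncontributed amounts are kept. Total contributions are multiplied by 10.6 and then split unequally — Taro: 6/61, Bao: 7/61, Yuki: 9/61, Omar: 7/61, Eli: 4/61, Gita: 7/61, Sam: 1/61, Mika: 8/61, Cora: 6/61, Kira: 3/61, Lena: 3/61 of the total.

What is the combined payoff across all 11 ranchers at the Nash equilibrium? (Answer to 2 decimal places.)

2033.20 dollars

A player with share s gets back 10.6·s per unit contributed, so full contribution is dominant for anyone with s > 1/10.6 = 0.0943 and zero contribution is dominant for anyone below.
The shares above 0.0943 belong to Taro, Bao, Yuki, Omar, Gita, Mika and Cora, contributing 26 each; the remaining 4 contribute 0. Total contributed: 182.
The habitat fund pays out 10.6 × 182 = 1929.20 in total (split across the unequal shares, but the aggregate is all that matters for the group sum).
The 4 free-riders keep 26 each, adding 104. Group total = 104 + 1929.20 = 2033.20.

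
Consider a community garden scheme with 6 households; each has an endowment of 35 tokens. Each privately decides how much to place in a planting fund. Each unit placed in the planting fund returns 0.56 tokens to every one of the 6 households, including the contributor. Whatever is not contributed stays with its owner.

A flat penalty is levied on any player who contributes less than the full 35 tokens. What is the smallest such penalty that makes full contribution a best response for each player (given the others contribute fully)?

Given the others contribute fully, the best deviation is to contribute 0 (any partial contribution still incurs the fine and gives up units whose private return 0.56 is below 1).
Deviating from 35 to 0 saves 35 tokens but forfeits the deviator's share of the drop in the planting fund: 0.56 × 35 = 19.60.
So the deviation gain is 35 − 19.60 = 15.40, and the fine must be at least 15.40 tokens to wipe it out.

15.40 tokens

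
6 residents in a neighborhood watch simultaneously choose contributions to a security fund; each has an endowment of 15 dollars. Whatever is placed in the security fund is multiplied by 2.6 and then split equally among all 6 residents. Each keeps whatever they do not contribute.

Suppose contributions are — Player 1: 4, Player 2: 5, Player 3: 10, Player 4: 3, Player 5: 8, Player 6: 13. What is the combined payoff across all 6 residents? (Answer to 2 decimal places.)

158.80 dollars

Total contributed: 4 + 5 + 10 + 3 + 8 + 13 = 43; total kept: 6 × 15 − 43 = 47.
The security fund pays out 2.6 × 43 = 111.80 in aggregate.
Group total = 47 + 111.80 = 158.80.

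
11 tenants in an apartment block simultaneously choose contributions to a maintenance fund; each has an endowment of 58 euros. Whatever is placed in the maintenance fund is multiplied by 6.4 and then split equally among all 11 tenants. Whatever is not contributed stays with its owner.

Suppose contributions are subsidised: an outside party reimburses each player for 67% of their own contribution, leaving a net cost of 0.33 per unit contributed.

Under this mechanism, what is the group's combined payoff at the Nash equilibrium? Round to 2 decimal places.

Under the mechanism each unit contributed yields (6.4/11) / 0.33 = 1.7631 back to its contributor per unit of net cost, which exceeds 1, making full contribution the dominant choice for everyone.
At the Nash equilibrium everyone contributes 58. Group total payoff = 11 × (58 × 0.67 + 6.4 × 58) = 4510.66.

4510.66 euros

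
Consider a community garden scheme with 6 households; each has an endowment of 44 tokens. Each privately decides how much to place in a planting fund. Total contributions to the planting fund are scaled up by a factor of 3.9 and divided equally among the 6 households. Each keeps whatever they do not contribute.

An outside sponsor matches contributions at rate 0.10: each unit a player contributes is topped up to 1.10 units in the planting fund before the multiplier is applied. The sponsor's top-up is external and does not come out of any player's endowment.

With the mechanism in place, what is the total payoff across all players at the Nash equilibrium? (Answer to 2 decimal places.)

With the mechanism, a contributed unit returns 3.9 × 1.10 / 6 = 0.7150 per unit of net cost — still below 1 — so contributing 0 remains dominant for every player.
Everyone keeps their endowment and the group total is 6 × 44 = 264.

264.00 tokens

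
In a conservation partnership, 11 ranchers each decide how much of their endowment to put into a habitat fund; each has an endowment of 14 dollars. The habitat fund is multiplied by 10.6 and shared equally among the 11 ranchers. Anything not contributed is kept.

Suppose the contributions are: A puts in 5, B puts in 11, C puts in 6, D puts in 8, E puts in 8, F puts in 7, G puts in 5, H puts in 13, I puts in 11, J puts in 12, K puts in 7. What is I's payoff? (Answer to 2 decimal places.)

Total contributed: 5 + 11 + 6 + 8 + 8 + 7 + 5 + 13 + 11 + 12 + 7 = 93.
Each receives 10.6 × 93 / 11 = 89.62 from the habitat fund.
I keeps 14 − 11 = 3, so I's payoff is 3 + 89.62 = 92.62.

92.62 dollars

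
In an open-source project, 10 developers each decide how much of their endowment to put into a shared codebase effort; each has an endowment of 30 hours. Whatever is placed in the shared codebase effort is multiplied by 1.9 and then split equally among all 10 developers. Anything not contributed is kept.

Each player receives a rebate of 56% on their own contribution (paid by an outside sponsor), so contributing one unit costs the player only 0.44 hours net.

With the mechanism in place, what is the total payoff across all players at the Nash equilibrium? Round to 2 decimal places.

Even with the mechanism, each unit contributed returns only (1.9/10) / 0.44 = 0.4318 per unit of net cost, so contributing nothing is still dominant.
Everyone keeps their endowment and the group total is 10 × 30 = 300.

300.00 hours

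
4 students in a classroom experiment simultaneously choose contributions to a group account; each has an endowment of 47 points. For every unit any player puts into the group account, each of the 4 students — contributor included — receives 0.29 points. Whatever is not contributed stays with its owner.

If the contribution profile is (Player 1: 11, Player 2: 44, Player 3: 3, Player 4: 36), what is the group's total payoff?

Total contributed: 11 + 44 + 3 + 36 = 94; total kept: 4 × 47 − 94 = 94.
The group account pays out 0.29 × 4 × 94 = 109.04 in aggregate.
Group total = 94 + 109.04 = 203.04.

203.04 points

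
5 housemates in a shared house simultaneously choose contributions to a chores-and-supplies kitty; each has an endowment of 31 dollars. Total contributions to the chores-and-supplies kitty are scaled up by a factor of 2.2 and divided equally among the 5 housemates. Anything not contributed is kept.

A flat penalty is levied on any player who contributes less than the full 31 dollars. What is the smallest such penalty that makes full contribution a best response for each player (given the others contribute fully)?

Given the others contribute fully, the best deviation is to contribute 0 (any partial contribution still incurs the fine and gives up units whose private return 0.4400 is below 1).
Deviating from 31 to 0 saves 31 dollars but forfeits the deviator's share of the drop in the chores-and-supplies kitty: 2.2/5 × 31 = 13.64.
So the deviation gain is 31 − 13.64 = 17.36, and the fine must be at least 17.36 dollars to wipe it out.

17.36 dollars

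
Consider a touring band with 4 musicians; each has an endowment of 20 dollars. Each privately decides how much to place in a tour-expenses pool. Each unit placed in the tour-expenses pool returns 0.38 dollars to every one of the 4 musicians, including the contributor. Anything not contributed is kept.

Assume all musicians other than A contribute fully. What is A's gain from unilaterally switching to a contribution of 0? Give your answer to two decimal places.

Switching from a contribution of 20 to 0 lets A keep an extra 20 dollars, but lowers the tour-expenses pool by 20, which costs A their own share of that drop: 0.38 × 20 = 7.60.
Net gain = 20 − 7.60 = 12.40. The private return per contributed unit (0.38) is below 1, so free-riding is indeed the best response regardless of what the others do.

12.40 dollars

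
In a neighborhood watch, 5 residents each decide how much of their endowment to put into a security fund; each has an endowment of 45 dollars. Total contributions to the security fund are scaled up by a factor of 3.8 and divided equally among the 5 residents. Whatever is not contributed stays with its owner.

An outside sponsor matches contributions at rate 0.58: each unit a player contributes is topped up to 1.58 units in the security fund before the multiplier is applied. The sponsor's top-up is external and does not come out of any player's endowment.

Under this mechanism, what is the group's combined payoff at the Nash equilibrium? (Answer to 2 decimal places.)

Under the mechanism each unit contributed yields 3.8 × 1.58 / 5 = 1.2008 back to its contributor per unit of net cost, which exceeds 1, making full contribution the dominant choice for everyone.
At the Nash equilibrium everyone contributes 45. Group total payoff = 3.8 × 1.58 × 225 = 1350.90.

1350.90 dollars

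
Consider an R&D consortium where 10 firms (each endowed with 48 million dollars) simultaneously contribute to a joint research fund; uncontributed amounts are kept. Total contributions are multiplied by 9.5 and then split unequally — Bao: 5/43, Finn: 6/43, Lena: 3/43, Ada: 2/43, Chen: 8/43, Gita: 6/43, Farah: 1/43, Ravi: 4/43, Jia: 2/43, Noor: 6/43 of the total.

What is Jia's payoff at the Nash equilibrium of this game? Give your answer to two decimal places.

154.05 million dollars

A player with share s gets back 9.5·s per unit contributed, so full contribution is dominant for anyone with s > 1/9.5 = 0.1053 and zero contribution is dominant for anyone below.
The shares above 0.1053 belong to Bao, Finn, Chen, Gita and Noor, contributing 48 each; the remaining 5 contribute 0. Total contributed: 240.
Jia keeps 48 and receives 9.5 × 240 × 2/43 = 106.05 from the joint research fund, for a payoff of 154.05.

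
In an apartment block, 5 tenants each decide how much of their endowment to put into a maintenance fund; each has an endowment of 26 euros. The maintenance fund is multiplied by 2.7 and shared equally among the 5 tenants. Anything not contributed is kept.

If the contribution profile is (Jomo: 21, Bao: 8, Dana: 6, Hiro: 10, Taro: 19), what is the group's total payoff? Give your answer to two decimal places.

Total contributed: 21 + 8 + 6 + 10 + 19 = 64; total kept: 5 × 26 − 64 = 66.
The maintenance fund pays out 2.7 × 64 = 172.80 in aggregate.
Group total = 66 + 172.80 = 238.80.

238.80 euros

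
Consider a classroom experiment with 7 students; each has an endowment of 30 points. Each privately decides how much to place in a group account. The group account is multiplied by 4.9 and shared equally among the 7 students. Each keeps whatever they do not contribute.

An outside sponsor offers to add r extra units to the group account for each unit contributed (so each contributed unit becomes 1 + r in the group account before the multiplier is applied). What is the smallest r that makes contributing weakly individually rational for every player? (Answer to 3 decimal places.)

0.429

With matching at rate r, one contributed unit becomes (1 + r) in the group account and returns 4.9 × (1 + r) / 7 to the contributor.
Setting this equal to 1: 1 + r = 7/4.9 = 1.4286.
So the minimum matching rate is r = 1.4286 − 1 = 0.429.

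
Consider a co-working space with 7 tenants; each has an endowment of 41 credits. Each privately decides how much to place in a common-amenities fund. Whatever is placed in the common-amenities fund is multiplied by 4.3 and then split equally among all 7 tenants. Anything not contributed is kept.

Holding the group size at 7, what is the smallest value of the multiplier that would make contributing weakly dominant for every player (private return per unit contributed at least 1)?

7

A contributed unit returns (multiplier)/7 to its contributor.
This reaches 1 exactly when the multiplier is 7.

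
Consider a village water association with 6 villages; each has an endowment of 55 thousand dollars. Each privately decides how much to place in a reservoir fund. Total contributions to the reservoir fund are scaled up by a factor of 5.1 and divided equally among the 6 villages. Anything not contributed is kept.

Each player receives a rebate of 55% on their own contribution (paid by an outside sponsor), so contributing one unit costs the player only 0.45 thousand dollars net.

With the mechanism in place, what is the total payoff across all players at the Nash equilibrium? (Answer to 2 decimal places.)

1864.50 thousand dollars

With the mechanism, a contributed unit returns (5.1/6) / 0.45 = 1.8889 per unit of net cost to the contributor — now above 1 — so contributing fully is weakly dominant for every player.
At the Nash equilibrium everyone contributes 55. Group total payoff = 6 × (55 × 0.55 + 5.1 × 55) = 1864.50.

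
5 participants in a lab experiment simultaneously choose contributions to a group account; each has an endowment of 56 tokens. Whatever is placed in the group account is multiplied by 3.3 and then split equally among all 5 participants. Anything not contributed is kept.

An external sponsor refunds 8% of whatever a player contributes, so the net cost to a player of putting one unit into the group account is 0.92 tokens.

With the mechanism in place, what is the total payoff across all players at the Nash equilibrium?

The effective private return is (3.3/5) / 0.92 = 0.7174, which is still under 1, so the mechanism doesn't change anyone's dominant strategy: zero contribution.
At the Nash equilibrium no one contributes; group total payoff = 5 × 56 = 280.

280.00 tokens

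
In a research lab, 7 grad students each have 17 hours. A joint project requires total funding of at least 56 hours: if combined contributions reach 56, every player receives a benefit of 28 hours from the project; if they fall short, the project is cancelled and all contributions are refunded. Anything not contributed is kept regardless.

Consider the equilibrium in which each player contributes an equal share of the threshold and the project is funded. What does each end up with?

Equal share of the threshold: 56/7 = 8.
At this profile no one gains by cutting their contribution: any cut drops the total below 56, the project is cancelled, contributions are refunded, and the deviator ends with 17, which is less than 17 − 8 + 28 = 37. Contributing more than 8 just wastes the excess. So contributing exactly 8 is a best response.
Each player's payoff: 17 − 8 + 28 = 37.

37 hours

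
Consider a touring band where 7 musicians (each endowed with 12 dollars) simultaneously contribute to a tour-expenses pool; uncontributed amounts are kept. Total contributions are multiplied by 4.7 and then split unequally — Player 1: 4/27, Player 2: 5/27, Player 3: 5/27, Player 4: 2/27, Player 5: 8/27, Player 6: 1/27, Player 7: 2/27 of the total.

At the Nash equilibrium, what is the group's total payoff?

128.40 dollars

For player j, contributing a unit is worthwhile iff 4.7 × (j's share) ≥ 1, i.e. iff j's share is at least 0.2128.
Only Player 5 (8/27) clears that bar, contributing 12; the remaining 6 contribute 0. Total contributed: 12.
The tour-expenses pool pays out 4.7 × 12 = 56.40 in total (split across the unequal shares, but the aggregate is all that matters for the group sum).
The 6 free-riders keep 12 each, adding 72. Group total = 72 + 56.40 = 128.40.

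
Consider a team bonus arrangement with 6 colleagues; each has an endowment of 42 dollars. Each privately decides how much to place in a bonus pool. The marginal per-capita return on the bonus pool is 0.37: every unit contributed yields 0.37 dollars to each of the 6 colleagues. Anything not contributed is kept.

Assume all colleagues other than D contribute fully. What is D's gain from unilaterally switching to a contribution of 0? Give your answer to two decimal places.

Switching from a contribution of 42 to 0 lets D keep an extra 42 dollars, but lowers the bonus pool by 42, which costs D their own share of that drop: 0.37 × 42 = 15.54.
Net gain = 42 − 15.54 = 26.46. The private return per contributed unit (0.37) is below 1, so free-riding is indeed the best response regardless of what the others do.

26.46 dollars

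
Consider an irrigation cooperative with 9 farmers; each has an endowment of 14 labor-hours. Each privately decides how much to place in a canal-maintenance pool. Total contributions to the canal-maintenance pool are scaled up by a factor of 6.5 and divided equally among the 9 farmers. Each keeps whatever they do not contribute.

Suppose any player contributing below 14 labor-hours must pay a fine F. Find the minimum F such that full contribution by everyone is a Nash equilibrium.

3.89 labor-hours

Given the others contribute fully, the best deviation is to contribute 0 (any partial contribution still incurs the fine and gives up units whose private return 0.7222 is below 1).
Deviating from 14 to 0 saves 14 labor-hours but forfeits the deviator's share of the drop in the canal-maintenance pool: 6.5/9 × 14 = 10.11.
So the deviation gain is 14 − 10.11 = 3.89, and the fine must be at least 3.89 labor-hours to wipe it out.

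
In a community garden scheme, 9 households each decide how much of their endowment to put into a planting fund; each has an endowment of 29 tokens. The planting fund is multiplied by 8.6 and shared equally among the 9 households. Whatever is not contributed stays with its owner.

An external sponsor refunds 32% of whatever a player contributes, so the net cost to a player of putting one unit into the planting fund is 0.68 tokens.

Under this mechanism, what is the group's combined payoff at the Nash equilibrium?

The effective private return per unit is now (8.6/9) / 0.68 = 1.4052 > 1, so every player's dominant strategy flips to full contribution.
So the Nash equilibrium is full contribution by all 9; the group earns 9 × (29 × 0.32 + 8.6 × 29) = 2328.12.

2328.12 tokens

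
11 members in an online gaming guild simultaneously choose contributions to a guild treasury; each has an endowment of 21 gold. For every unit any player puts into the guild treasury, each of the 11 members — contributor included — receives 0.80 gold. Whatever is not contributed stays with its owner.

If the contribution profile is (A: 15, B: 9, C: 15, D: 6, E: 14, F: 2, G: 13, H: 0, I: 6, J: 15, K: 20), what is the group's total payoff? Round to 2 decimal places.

1128.00 gold

Total contributed: 15 + 9 + 15 + 6 + 14 + 2 + 13 + 0 + 6 + 15 + 20 = 115; total kept: 11 × 21 − 115 = 116.
The guild treasury pays out 0.80 × 11 × 115 = 1012.00 in aggregate.
Group total = 116 + 1012.00 = 1128.00.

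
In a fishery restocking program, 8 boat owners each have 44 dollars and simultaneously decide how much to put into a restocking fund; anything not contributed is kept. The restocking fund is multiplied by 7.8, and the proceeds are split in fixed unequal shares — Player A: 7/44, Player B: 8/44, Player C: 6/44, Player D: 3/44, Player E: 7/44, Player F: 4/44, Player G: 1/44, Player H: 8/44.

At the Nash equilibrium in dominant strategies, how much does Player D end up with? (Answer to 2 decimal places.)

161.00 dollars

A player with share s gets back 7.8·s per unit contributed, so full contribution is dominant for anyone with s > 1/7.8 = 0.1282 and zero contribution is dominant for anyone below.
Player A, Player B, Player C, Player E and Player H clear that bar, contributing 44 each; the remaining 3 contribute 0. Total contributed: 220.
Player D keeps 44 and receives 7.8 × 220 × 3/44 = 117.00 from the restocking fund, for a payoff of 161.00.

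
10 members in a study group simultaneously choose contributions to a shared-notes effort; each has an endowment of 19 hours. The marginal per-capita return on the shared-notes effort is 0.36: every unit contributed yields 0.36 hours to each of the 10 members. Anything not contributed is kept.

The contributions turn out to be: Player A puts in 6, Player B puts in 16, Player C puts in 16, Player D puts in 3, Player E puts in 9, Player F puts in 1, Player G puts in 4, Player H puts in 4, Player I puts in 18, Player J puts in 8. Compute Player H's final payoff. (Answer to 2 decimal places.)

45.60 hours

Total contributed: 6 + 16 + 16 + 3 + 9 + 1 + 4 + 4 + 18 + 8 = 85.
Each receives 0.36 × 85 = 30.60 from the shared-notes effort.
Player H keeps 19 − 4 = 15, so Player H's payoff is 15 + 30.60 = 45.60.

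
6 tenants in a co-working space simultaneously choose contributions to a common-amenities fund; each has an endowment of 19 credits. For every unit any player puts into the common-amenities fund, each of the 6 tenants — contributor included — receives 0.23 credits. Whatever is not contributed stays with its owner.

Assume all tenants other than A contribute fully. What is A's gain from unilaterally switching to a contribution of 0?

14.63 credits

Switching from a contribution of 19 to 0 lets A keep an extra 19 credits, but lowers the common-amenities fund by 19, which costs A their own share of that drop: 0.23 × 19 = 4.37.
Net gain = 19 − 4.37 = 14.63. The private return per contributed unit (0.23) is below 1, so free-riding is indeed the best response regardless of what the others do.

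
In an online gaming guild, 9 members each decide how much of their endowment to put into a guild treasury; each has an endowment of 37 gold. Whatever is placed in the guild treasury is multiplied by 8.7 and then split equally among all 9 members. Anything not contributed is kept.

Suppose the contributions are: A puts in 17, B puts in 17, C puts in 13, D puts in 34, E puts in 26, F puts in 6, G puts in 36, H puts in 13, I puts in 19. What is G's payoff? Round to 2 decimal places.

Total contributed: 17 + 17 + 13 + 34 + 26 + 6 + 36 + 13 + 19 = 181.
Each receives 8.7 × 181 / 9 = 174.97 from the guild treasury.
G keeps 37 − 36 = 1, so G's payoff is 1 + 174.97 = 175.97.

175.97 gold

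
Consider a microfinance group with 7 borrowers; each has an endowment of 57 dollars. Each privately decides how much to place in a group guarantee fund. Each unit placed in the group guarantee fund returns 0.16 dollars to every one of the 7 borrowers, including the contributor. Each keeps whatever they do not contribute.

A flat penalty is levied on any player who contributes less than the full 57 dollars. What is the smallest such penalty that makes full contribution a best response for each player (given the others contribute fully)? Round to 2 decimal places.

Given the others contribute fully, the best deviation is to contribute 0 (any partial contribution still incurs the fine and gives up units whose private return 0.16 is below 1).
Deviating from 57 to 0 saves 57 dollars but forfeits the deviator's share of the drop in the group guarantee fund: 0.16 × 57 = 9.12.
So the deviation gain is 57 − 9.12 = 47.88, and the fine must be at least 47.88 dollars to wipe it out.

47.88 dollars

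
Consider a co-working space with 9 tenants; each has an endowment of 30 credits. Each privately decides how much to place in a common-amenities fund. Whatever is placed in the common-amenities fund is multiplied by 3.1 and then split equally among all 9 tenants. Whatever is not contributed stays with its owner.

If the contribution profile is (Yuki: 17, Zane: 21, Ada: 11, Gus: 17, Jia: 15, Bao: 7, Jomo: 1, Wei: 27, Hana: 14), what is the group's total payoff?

Total contributed: 17 + 21 + 11 + 17 + 15 + 7 + 1 + 27 + 14 = 130; total kept: 9 × 30 − 130 = 140.
The common-amenities fund pays out 3.1 × 130 = 403.00 in aggregate.
Group total = 140 + 403.00 = 543.00.

543.00 credits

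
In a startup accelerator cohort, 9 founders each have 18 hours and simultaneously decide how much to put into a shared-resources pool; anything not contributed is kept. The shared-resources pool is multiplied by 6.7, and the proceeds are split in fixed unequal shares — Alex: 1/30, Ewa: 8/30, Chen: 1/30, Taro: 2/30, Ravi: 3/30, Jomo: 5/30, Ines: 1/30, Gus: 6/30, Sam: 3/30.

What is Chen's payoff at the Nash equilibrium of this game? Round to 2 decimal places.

For player j, contributing a unit is worthwhile iff 6.7 × (j's share) ≥ 1, i.e. iff j's share is at least 0.1493.
Ewa, Jomo and Gus are above the threshold, contributing 18 each; the remaining 6 contribute 0. Total contributed: 54.
Chen keeps 18 and receives 6.7 × 54 × 1/30 = 12.06 from the shared-resources pool, for a payoff of 30.06.

30.06 hours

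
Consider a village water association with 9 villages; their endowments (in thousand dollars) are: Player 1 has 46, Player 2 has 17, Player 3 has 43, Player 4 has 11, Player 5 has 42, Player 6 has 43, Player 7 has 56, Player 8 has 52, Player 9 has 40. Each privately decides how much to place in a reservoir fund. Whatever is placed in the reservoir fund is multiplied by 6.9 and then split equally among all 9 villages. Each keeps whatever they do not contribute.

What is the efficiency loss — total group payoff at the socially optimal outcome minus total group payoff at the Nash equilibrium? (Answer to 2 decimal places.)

The private return per contributed unit is 6.9/9 = 0.7667 < 1 for every player regardless of endowment, so the Nash equilibrium is zero contribution and the group total is Σ E_j = 46 + 17 + 43 + 11 + 42 + 43 + 56 + 52 + 40 = 350.
Each contributed unit returns 6.900 to the group, so the social optimum is full contribution by everyone: group total = 6.900 × 350 = 2415.00.
Efficiency loss = (6.900 − 1) × 350 = 2065.00.

2065.00 thousand dollars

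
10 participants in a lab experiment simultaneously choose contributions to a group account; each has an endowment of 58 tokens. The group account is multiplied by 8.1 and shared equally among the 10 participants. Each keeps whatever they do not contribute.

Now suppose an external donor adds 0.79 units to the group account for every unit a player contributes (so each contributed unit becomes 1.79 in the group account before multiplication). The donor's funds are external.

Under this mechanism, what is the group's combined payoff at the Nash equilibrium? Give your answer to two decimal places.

8409.42 tokens

The effective private return per unit is now 8.1 × 1.79 / 10 = 1.4499 > 1, so every player's dominant strategy flips to full contribution.
At the Nash equilibrium everyone contributes 58. Group total payoff = 8.1 × 1.79 × 580 = 8409.42.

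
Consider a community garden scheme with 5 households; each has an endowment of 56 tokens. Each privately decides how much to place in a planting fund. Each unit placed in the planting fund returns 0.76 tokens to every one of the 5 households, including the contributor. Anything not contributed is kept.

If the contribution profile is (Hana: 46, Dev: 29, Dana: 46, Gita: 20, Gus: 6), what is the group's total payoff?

691.60 tokens

Total contributed: 46 + 29 + 46 + 20 + 6 = 147; total kept: 5 × 56 − 147 = 133.
The planting fund pays out 0.76 × 5 × 147 = 558.60 in aggregate.
Group total = 133 + 558.60 = 691.60.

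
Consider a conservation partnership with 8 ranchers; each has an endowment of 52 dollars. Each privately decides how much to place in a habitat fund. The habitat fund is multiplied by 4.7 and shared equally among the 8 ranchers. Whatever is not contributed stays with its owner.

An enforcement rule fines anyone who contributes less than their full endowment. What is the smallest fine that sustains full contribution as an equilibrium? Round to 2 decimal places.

21.45 dollars

Given the others contribute fully, the best deviation is to contribute 0 (any partial contribution still incurs the fine and gives up units whose private return 0.5875 is below 1).
Deviating from 52 to 0 saves 52 dollars but forfeits the deviator's share of the drop in the habitat fund: 4.7/8 × 52 = 30.55.
So the deviation gain is 52 − 30.55 = 21.45, and the fine must be at least 21.45 dollars to wipe it out.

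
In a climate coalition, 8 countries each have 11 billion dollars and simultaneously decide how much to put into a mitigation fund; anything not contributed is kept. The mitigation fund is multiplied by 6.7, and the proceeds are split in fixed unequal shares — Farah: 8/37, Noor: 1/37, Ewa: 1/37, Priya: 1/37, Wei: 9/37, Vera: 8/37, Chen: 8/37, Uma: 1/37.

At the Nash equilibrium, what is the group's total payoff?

338.80 billion dollars

Player j's private return per contributed unit is 6.7 × (j's share). Contributing is weakly dominant for j when that share is at least 1/6.7 = 0.1493, and contributing 0 is dominant otherwise.
Farah, Wei, Vera and Chen are above the threshold, contributing 11 each; the remaining 4 contribute 0. Total contributed: 44.
The mitigation fund pays out 6.7 × 44 = 294.80 in total (split across the unequal shares, but the aggregate is all that matters for the group sum).
The 4 free-riders keep 11 each, adding 44. Group total = 44 + 294.80 = 338.80.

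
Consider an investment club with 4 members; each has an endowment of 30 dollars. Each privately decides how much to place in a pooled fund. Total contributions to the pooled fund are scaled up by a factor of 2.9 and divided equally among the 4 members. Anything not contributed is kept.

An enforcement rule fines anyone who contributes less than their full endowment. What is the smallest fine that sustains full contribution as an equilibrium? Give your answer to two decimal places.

Given the others contribute fully, the best deviation is to contribute 0 (any partial contribution still incurs the fine and gives up units whose private return 0.7250 is below 1).
Deviating from 30 to 0 saves 30 dollars but forfeits the deviator's share of the drop in the pooled fund: 2.9/4 × 30 = 21.75.
So the deviation gain is 30 − 21.75 = 8.25, and the fine must be at least 8.25 dollars to wipe it out.

8.25 dollars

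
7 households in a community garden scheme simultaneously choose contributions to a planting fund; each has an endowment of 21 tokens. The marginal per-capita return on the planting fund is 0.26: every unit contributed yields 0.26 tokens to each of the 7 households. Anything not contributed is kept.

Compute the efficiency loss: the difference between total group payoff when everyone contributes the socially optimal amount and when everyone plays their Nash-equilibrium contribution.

120.54 tokens

The private return per contributed unit is 0.26 < 1, so contributing 0 is dominant for every player. At the Nash equilibrium everyone keeps their 21, and the group total is 7 × 21 = 147.
Each contributed unit returns 1.820 to the group as a whole (0.26 to each of 7 players), which exceeds 1, so the social optimum is full contribution: group total = 1.820 × 147 = 267.54.
Efficiency loss = 267.54 − 147 = 120.54.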